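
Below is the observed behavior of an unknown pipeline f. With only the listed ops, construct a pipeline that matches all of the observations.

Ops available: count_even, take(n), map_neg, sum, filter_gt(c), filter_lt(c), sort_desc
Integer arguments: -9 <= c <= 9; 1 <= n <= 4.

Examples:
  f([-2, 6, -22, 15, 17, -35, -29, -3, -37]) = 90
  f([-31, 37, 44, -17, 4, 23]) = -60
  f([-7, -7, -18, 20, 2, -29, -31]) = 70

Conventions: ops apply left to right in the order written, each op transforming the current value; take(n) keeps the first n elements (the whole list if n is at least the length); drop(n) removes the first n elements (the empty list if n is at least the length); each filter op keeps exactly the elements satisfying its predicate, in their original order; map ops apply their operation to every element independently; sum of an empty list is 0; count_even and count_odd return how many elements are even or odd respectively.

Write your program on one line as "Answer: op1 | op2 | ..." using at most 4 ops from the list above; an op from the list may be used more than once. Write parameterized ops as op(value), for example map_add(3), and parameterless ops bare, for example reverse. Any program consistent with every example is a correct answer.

sort_desc | map_neg | sum

Check, running the answer program on each example:
  [-2, 6, -22, 15, 17, -35, -29, -3, -37] -> [17, 15, 6, -2, -3, -22, -29, -35, -37] -> [-17, -15, -6, 2, 3, 22, 29, 35, 37] -> 90
  [-31, 37, 44, -17, 4, 23] -> [44, 37, 23, 4, -17, -31] -> [-44, -37, -23, -4, 17, 31] -> -60
  [-7, -7, -18, 20, 2, -29, -31] -> [20, 2, -7, -7, -18, -29, -31] -> [-20, -2, 7, 7, 18, 29, 31] -> 70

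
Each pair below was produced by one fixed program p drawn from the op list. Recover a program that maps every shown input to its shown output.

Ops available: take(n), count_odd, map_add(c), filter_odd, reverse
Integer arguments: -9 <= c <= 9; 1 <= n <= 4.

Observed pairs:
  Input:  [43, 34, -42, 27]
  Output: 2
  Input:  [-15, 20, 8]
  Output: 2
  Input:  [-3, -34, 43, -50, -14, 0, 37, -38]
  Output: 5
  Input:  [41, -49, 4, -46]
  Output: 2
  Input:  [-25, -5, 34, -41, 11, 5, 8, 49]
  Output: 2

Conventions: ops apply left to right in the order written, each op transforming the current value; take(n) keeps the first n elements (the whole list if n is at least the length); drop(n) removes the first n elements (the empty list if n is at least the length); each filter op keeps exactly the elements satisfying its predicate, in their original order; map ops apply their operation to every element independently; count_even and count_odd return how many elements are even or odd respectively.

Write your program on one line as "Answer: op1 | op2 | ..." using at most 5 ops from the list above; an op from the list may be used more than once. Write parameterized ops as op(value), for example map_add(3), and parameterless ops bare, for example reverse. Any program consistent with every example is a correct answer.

reverse | map_add(9) | filter_odd | count_odd

Check, running the answer program on each example:
  [43, 34, -42, 27] -> [27, -42, 34, 43] -> [36, -33, 43, 52] -> [-33, 43] -> 2
  [-15, 20, 8] -> [8, 20, -15] -> [17, 29, -6] -> [17, 29] -> 2
  [-3, -34, 43, -50, -14, 0, 37, -38] -> [-38, 37, 0, -14, -50, 43, -34, -3] -> [-29, 46, 9, -5, -41, 52, -25, 6] -> [-29, 9, -5, -41, -25] -> 5
  [41, -49, 4, -46] -> [-46, 4, -49, 41] -> [-37, 13, -40, 50] -> [-37, 13] -> 2
  [-25, -5, 34, -41, 11, 5, 8, 49] -> [49, 8, 5, 11, -41, 34, -5, -25] -> [58, 17, 14, 20, -32, 43, 4, -16] -> [17, 43] -> 2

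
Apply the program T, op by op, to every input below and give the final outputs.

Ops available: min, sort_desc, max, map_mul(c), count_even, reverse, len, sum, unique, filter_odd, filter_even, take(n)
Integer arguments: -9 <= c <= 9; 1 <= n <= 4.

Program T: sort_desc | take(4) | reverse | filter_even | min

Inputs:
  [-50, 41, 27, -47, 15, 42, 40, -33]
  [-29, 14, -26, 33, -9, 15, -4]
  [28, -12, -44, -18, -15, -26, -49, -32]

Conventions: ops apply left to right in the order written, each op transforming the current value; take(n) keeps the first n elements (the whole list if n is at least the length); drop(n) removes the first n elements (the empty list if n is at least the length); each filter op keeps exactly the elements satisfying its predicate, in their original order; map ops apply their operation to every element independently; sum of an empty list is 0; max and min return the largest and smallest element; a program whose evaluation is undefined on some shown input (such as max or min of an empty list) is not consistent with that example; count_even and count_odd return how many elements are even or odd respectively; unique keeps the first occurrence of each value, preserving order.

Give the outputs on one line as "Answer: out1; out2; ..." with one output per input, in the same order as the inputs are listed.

Execution, op by op:
  [-50, 41, 27, -47, 15, 42, 40, -33] -> [42, 41, 40, 27, 15, -33, -47, -50] -> [42, 41, 40, 27] -> [27, 40, 41, 42] -> [40, 42] -> 40
  [-29, 14, -26, 33, -9, 15, -4] -> [33, 15, 14, -4, -9, -26, -29] -> [33, 15, 14, -4] -> [-4, 14, 15, 33] -> [-4, 14] -> -4
  [28, -12, -44, -18, -15, -26, -49, -32] -> [28, -12, -15, -18, -26, -32, -44, -49] -> [28, -12, -15, -18] -> [-18, -15, -12, 28] -> [-18, -12, 28] -> -18

40; -4; -18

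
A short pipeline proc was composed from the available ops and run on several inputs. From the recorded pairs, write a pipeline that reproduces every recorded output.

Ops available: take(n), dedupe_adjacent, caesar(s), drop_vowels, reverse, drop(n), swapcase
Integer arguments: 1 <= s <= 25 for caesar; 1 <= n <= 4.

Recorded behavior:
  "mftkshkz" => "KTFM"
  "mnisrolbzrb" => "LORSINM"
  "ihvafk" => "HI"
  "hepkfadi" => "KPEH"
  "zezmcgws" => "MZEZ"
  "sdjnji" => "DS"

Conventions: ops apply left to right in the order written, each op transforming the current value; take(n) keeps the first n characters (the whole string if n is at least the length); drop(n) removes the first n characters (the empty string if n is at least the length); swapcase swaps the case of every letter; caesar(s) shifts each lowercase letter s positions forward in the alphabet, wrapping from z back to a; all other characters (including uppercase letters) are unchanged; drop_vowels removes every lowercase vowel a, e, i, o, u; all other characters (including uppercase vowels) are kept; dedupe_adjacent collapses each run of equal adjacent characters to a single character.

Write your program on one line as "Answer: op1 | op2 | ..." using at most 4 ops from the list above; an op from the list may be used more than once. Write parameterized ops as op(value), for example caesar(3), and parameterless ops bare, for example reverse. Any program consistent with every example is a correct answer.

swapcase | reverse | drop(4)

Check, running the answer program on each example:
  "mftkshkz" -> "MFTKSHKZ" -> "ZKHSKTFM" -> "KTFM"
  "mnisrolbzrb" -> "MNISROLBZRB" -> "BRZBLORSINM" -> "LORSINM"
  "ihvafk" -> "IHVAFK" -> "KFAVHI" -> "HI"
  "hepkfadi" -> "HEPKFADI" -> "IDAFKPEH" -> "KPEH"
  "zezmcgws" -> "ZEZMCGWS" -> "SWGCMZEZ" -> "MZEZ"
  "sdjnji" -> "SDJNJI" -> "IJNJDS" -> "DS"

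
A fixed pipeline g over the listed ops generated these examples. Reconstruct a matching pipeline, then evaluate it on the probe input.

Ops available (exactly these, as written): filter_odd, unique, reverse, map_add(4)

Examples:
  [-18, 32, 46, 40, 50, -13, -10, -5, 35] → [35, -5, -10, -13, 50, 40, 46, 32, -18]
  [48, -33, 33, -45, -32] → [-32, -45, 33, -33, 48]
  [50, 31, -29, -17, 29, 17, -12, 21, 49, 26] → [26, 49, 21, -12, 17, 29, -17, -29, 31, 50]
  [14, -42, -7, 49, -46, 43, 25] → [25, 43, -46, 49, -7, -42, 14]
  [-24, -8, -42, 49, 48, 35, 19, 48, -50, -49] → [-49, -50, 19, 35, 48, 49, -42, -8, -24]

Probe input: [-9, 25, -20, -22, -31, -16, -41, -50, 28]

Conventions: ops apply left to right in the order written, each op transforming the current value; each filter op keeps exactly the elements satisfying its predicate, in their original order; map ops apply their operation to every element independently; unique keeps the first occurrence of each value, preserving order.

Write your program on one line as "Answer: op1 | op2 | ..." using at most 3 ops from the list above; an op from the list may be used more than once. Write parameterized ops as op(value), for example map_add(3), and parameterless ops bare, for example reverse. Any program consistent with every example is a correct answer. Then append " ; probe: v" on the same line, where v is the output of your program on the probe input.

unique | reverse ; probe: [28, -50, -41, -16, -31, -22, -20, 25, -9]

Check, running the answer program on each example:
  [-18, 32, 46, 40, 50, -13, -10, -5, 35] -> [-18, 32, 46, 40, 50, -13, -10, -5, 35] -> [35, -5, -10, -13, 50, 40, 46, 32, -18]
  [48, -33, 33, -45, -32] -> [48, -33, 33, -45, -32] -> [-32, -45, 33, -33, 48]
  [50, 31, -29, -17, 29, 17, -12, 21, 49, 26] -> [50, 31, -29, -17, 29, 17, -12, 21, 49, 26] -> [26, 49, 21, -12, 17, 29, -17, -29, 31, 50]
  [14, -42, -7, 49, -46, 43, 25] -> [14, -42, -7, 49, -46, 43, 25] -> [25, 43, -46, 49, -7, -42, 14]
  [-24, -8, -42, 49, 48, 35, 19, 48, -50, -49] -> [-24, -8, -42, 49, 48, 35, 19, -50, -49] -> [-49, -50, 19, 35, 48, 49, -42, -8, -24]
  probe: [-9, 25, -20, -22, -31, -16, -41, -50, 28] -> [-9, 25, -20, -22, -31, -16, -41, -50, 28] -> [28, -50, -41, -16, -31, -22, -20, 25, -9]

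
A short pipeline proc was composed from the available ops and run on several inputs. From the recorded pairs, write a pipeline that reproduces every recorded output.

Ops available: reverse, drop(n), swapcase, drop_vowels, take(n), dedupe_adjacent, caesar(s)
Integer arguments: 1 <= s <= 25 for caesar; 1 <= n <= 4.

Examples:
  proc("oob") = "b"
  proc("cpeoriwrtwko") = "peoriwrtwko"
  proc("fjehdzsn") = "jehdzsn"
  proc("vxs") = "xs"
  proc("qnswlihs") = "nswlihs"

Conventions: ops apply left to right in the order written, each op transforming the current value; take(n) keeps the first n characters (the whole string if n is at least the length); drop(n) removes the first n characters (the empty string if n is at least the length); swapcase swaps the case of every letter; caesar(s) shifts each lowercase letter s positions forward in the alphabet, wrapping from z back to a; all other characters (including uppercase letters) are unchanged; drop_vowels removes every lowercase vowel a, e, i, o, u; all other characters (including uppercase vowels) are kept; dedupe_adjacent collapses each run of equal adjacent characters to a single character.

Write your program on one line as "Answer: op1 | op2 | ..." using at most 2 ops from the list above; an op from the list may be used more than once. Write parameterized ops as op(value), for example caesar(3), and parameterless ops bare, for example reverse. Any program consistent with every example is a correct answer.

dedupe_adjacent | drop(1)

Check, running the answer program on each example:
  "oob" -> "ob" -> "b"
  "cpeoriwrtwko" -> "cpeoriwrtwko" -> "peoriwrtwko"
  "fjehdzsn" -> "fjehdzsn" -> "jehdzsn"
  "vxs" -> "vxs" -> "xs"
  "qnswlihs" -> "qnswlihs" -> "nswlihs"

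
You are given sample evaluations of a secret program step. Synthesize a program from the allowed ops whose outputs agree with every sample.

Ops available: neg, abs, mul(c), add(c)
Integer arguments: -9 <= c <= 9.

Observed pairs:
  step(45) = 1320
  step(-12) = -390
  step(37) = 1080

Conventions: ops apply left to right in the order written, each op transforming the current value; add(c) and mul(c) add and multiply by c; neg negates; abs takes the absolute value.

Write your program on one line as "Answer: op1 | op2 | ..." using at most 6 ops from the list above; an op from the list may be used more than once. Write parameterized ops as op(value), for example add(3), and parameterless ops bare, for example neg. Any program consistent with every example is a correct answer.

add(-5) | add(4) | mul(-2) | mul(-3) | mul(5)

Check, running the answer program on each example:
  45 -> 40 -> 44 -> -88 -> 264 -> 1320
  -12 -> -17 -> -13 -> 26 -> -78 -> -390
  37 -> 32 -> 36 -> -72 -> 216 -> 1080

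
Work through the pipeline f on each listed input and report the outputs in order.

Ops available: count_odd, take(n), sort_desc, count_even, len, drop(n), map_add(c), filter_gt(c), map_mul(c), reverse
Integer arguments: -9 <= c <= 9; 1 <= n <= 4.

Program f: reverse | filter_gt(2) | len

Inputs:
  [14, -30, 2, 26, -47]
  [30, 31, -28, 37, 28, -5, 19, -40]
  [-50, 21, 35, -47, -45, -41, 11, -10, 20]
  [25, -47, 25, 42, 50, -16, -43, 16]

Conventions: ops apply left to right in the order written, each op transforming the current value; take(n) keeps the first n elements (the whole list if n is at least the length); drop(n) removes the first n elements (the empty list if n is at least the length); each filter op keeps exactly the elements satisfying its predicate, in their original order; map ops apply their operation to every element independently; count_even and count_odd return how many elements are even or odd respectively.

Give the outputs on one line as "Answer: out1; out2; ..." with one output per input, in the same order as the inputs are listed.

2; 5; 4; 5

Execution, op by op:
  [14, -30, 2, 26, -47] -> [-47, 26, 2, -30, 14] -> [26, 14] -> 2
  [30, 31, -28, 37, 28, -5, 19, -40] -> [-40, 19, -5, 28, 37, -28, 31, 30] -> [19, 28, 37, 31, 30] -> 5
  [-50, 21, 35, -47, -45, -41, 11, -10, 20] -> [20, -10, 11, -41, -45, -47, 35, 21, -50] -> [20, 11, 35, 21] -> 4
  [25, -47, 25, 42, 50, -16, -43, 16] -> [16, -43, -16, 50, 42, 25, -47, 25] -> [16, 50, 42, 25, 25] -> 5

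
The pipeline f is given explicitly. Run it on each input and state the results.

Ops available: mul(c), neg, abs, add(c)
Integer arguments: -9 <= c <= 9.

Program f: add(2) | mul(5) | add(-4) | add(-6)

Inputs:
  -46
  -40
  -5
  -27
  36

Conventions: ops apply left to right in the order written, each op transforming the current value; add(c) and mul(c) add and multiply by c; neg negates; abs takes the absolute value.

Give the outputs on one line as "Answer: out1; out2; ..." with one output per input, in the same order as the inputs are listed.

-230; -200; -25; -135; 180

Execution, op by op:
  -46 -> -44 -> -220 -> -224 -> -230
  -40 -> -38 -> -190 -> -194 -> -200
  -5 -> -3 -> -15 -> -19 -> -25
  -27 -> -25 -> -125 -> -129 -> -135
  36 -> 38 -> 190 -> 186 -> 180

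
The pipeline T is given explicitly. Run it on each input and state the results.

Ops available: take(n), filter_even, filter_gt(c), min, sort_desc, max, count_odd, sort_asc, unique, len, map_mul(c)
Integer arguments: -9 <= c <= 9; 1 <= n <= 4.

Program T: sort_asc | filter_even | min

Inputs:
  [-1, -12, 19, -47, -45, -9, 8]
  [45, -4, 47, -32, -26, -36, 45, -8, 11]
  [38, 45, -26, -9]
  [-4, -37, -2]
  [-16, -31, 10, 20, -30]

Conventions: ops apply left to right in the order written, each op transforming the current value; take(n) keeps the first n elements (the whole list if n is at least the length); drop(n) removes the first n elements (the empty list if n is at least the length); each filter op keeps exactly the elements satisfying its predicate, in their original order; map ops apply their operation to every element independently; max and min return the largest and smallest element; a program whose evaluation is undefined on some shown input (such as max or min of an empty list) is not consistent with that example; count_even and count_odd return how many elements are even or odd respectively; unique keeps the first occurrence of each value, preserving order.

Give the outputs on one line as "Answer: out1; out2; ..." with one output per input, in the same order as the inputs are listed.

Execution, op by op:
  [-1, -12, 19, -47, -45, -9, 8] -> [-47, -45, -12, -9, -1, 8, 19] -> [-12, 8] -> -12
  [45, -4, 47, -32, -26, -36, 45, -8, 11] -> [-36, -32, -26, -8, -4, 11, 45, 45, 47] -> [-36, -32, -26, -8, -4] -> -36
  [38, 45, -26, -9] -> [-26, -9, 38, 45] -> [-26, 38] -> -26
  [-4, -37, -2] -> [-37, -4, -2] -> [-4, -2] -> -4
  [-16, -31, 10, 20, -30] -> [-31, -30, -16, 10, 20] -> [-30, -16, 10, 20] -> -30

-12; -36; -26; -4; -30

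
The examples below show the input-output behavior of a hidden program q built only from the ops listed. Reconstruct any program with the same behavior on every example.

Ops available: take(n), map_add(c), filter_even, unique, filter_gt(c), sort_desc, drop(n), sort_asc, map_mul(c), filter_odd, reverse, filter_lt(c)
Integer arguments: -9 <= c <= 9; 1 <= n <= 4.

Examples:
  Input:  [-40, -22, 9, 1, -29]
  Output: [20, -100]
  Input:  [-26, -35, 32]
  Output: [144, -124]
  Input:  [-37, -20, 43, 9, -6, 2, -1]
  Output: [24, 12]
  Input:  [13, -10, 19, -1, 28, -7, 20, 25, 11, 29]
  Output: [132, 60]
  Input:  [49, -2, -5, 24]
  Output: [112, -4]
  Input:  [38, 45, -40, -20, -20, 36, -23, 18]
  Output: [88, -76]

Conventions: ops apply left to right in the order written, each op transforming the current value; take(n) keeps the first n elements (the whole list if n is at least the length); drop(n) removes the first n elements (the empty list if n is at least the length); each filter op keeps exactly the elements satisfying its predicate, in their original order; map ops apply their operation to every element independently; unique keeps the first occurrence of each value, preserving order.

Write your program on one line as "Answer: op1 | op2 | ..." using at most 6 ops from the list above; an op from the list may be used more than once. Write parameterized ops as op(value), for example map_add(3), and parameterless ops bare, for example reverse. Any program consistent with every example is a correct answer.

reverse | map_add(4) | map_mul(4) | take(2) | sort_desc

Check, running the answer program on each example:
  [-40, -22, 9, 1, -29] -> [-29, 1, 9, -22, -40] -> [-25, 5, 13, -18, -36] -> [-100, 20, 52, -72, -144] -> [-100, 20] -> [20, -100]
  [-26, -35, 32] -> [32, -35, -26] -> [36, -31, -22] -> [144, -124, -88] -> [144, -124] -> [144, -124]
  [-37, -20, 43, 9, -6, 2, -1] -> [-1, 2, -6, 9, 43, -20, -37] -> [3, 6, -2, 13, 47, -16, -33] -> [12, 24, -8, 52, 188, -64, -132] -> [12, 24] -> [24, 12]
  [13, -10, 19, -1, 28, -7, 20, 25, 11, 29] -> [29, 11, 25, 20, -7, 28, -1, 19, -10, 13] -> [33, 15, 29, 24, -3, 32, 3, 23, -6, 17] -> [132, 60, 116, 96, -12, 128, 12, 92, -24, 68] -> [132, 60] -> [132, 60]
  [49, -2, -5, 24] -> [24, -5, -2, 49] -> [28, -1, 2, 53] -> [112, -4, 8, 212] -> [112, -4] -> [112, -4]
  [38, 45, -40, -20, -20, 36, -23, 18] -> [18, -23, 36, -20, -20, -40, 45, 38] -> [22, -19, 40, -16, -16, -36, 49, 42] -> [88, -76, 160, -64, -64, -144, 196, 168] -> [88, -76] -> [88, -76]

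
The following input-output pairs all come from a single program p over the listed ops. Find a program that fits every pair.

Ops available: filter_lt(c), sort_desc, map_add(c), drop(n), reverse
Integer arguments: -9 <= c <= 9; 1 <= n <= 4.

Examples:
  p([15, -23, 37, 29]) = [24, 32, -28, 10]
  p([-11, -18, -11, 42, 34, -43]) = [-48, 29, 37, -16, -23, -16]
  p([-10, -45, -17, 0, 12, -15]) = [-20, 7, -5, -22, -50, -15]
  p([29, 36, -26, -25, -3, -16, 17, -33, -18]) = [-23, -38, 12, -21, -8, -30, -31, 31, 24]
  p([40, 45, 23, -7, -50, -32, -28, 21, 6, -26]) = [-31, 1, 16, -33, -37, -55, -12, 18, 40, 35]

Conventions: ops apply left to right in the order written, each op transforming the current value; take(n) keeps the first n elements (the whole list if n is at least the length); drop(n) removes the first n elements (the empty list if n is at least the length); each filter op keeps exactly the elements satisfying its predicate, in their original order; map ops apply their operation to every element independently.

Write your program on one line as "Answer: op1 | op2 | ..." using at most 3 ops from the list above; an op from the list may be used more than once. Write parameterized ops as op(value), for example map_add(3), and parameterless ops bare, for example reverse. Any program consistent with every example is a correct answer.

reverse | map_add(1) | map_add(-6)

Check, running the answer program on each example:
  [15, -23, 37, 29] -> [29, 37, -23, 15] -> [30, 38, -22, 16] -> [24, 32, -28, 10]
  [-11, -18, -11, 42, 34, -43] -> [-43, 34, 42, -11, -18, -11] -> [-42, 35, 43, -10, -17, -10] -> [-48, 29, 37, -16, -23, -16]
  [-10, -45, -17, 0, 12, -15] -> [-15, 12, 0, -17, -45, -10] -> [-14, 13, 1, -16, -44, -9] -> [-20, 7, -5, -22, -50, -15]
  [29, 36, -26, -25, -3, -16, 17, -33, -18] -> [-18, -33, 17, -16, -3, -25, -26, 36, 29] -> [-17, -32, 18, -15, -2, -24, -25, 37, 30] -> [-23, -38, 12, -21, -8, -30, -31, 31, 24]
  [40, 45, 23, -7, -50, -32, -28, 21, 6, -26] -> [-26, 6, 21, -28, -32, -50, -7, 23, 45, 40] -> [-25, 7, 22, -27, -31, -49, -6, 24, 46, 41] -> [-31, 1, 16, -33, -37, -55, -12, 18, 40, 35]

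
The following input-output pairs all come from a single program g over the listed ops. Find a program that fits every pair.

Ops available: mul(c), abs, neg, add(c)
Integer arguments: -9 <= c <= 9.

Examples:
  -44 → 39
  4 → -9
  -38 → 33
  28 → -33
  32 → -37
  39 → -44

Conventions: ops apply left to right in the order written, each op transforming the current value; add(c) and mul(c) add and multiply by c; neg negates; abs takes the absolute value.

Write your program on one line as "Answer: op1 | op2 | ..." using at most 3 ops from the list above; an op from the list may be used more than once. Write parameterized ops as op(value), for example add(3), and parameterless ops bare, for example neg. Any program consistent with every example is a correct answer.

add(-3) | add(8) | neg

Check, running the answer program on each example:
  -44 -> -47 -> -39 -> 39
  4 -> 1 -> 9 -> -9
  -38 -> -41 -> -33 -> 33
  28 -> 25 -> 33 -> -33
  32 -> 29 -> 37 -> -37
  39 -> 36 -> 44 -> -44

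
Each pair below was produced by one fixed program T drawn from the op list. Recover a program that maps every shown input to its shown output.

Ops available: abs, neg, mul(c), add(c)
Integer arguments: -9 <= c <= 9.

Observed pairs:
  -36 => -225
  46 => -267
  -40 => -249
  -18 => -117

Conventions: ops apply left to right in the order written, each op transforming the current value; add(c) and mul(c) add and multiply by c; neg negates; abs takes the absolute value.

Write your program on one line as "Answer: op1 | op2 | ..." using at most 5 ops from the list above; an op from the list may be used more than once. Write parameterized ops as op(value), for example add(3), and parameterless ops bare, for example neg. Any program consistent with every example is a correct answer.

mul(6) | add(-3) | add(-6) | abs | neg

Check, running the answer program on each example:
  -36 -> -216 -> -219 -> -225 -> 225 -> -225
  46 -> 276 -> 273 -> 267 -> 267 -> -267
  -40 -> -240 -> -243 -> -249 -> 249 -> -249
  -18 -> -108 -> -111 -> -117 -> 117 -> -117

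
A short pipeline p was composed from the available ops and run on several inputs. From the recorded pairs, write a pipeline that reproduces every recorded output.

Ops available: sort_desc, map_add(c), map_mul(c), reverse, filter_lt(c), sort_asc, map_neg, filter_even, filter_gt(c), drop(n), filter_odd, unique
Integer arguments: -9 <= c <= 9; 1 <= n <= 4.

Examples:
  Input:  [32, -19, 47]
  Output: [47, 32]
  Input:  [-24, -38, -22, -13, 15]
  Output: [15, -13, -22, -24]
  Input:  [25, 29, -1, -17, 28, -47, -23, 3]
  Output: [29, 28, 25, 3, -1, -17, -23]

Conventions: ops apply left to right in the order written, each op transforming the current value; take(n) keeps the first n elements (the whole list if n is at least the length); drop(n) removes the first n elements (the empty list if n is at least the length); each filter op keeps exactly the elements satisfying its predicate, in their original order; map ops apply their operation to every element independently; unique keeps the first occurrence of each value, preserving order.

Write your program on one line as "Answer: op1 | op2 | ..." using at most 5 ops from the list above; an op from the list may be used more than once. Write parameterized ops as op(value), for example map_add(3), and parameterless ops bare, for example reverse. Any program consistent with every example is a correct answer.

reverse | sort_asc | drop(1) | sort_desc

Check, running the answer program on each example:
  [32, -19, 47] -> [47, -19, 32] -> [-19, 32, 47] -> [32, 47] -> [47, 32]
  [-24, -38, -22, -13, 15] -> [15, -13, -22, -38, -24] -> [-38, -24, -22, -13, 15] -> [-24, -22, -13, 15] -> [15, -13, -22, -24]
  [25, 29, -1, -17, 28, -47, -23, 3] -> [3, -23, -47, 28, -17, -1, 29, 25] -> [-47, -23, -17, -1, 3, 25, 28, 29] -> [-23, -17, -1, 3, 25, 28, 29] -> [29, 28, 25, 3, -1, -17, -23]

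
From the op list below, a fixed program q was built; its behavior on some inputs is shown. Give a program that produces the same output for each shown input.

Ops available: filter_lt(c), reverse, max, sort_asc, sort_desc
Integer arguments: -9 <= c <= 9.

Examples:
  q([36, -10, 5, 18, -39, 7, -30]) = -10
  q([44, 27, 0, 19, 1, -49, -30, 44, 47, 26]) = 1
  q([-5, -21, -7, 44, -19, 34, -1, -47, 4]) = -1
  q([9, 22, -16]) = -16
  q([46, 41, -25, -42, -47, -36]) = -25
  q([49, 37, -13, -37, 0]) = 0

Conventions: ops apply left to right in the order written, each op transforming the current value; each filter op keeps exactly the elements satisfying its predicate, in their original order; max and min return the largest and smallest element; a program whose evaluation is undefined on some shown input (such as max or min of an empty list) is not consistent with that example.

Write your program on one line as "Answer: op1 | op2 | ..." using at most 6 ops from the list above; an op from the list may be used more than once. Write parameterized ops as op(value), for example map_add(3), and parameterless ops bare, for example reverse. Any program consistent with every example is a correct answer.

reverse | sort_asc | filter_lt(2) | reverse | max

Check, running the answer program on each example:
  [36, -10, 5, 18, -39, 7, -30] -> [-30, 7, -39, 18, 5, -10, 36] -> [-39, -30, -10, 5, 7, 18, 36] -> [-39, -30, -10] -> [-10, -30, -39] -> -10
  [44, 27, 0, 19, 1, -49, -30, 44, 47, 26] -> [26, 47, 44, -30, -49, 1, 19, 0, 27, 44] -> [-49, -30, 0, 1, 19, 26, 27, 44, 44, 47] -> [-49, -30, 0, 1] -> [1, 0, -30, -49] -> 1
  [-5, -21, -7, 44, -19, 34, -1, -47, 4] -> [4, -47, -1, 34, -19, 44, -7, -21, -5] -> [-47, -21, -19, -7, -5, -1, 4, 34, 44] -> [-47, -21, -19, -7, -5, -1] -> [-1, -5, -7, -19, -21, -47] -> -1
  [9, 22, -16] -> [-16, 22, 9] -> [-16, 9, 22] -> [-16] -> [-16] -> -16
  [46, 41, -25, -42, -47, -36] -> [-36, -47, -42, -25, 41, 46] -> [-47, -42, -36, -25, 41, 46] -> [-47, -42, -36, -25] -> [-25, -36, -42, -47] -> -25
  [49, 37, -13, -37, 0] -> [0, -37, -13, 37, 49] -> [-37, -13, 0, 37, 49] -> [-37, -13, 0] -> [0, -13, -37] -> 0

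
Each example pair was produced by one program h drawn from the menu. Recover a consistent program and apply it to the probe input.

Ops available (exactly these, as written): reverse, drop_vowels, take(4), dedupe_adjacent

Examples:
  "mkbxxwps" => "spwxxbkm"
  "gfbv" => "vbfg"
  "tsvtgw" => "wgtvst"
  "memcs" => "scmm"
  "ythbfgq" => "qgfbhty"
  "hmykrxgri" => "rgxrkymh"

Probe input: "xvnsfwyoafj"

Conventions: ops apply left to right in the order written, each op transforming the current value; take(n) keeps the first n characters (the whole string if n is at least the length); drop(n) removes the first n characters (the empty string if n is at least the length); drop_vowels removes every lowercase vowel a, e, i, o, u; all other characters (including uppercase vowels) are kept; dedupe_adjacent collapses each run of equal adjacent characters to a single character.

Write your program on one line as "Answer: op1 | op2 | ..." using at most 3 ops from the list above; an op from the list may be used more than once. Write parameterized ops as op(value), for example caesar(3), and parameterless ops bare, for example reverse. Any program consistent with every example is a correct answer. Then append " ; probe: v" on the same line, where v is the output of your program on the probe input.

drop_vowels | reverse ; probe: "jfywfsnvx"

Check, running the answer program on each example:
  "mkbxxwps" -> "mkbxxwps" -> "spwxxbkm"
  "gfbv" -> "gfbv" -> "vbfg"
  "tsvtgw" -> "tsvtgw" -> "wgtvst"
  "memcs" -> "mmcs" -> "scmm"
  "ythbfgq" -> "ythbfgq" -> "qgfbhty"
  "hmykrxgri" -> "hmykrxgr" -> "rgxrkymh"
  probe: "xvnsfwyoafj" -> "xvnsfwyfj" -> "jfywfsnvx"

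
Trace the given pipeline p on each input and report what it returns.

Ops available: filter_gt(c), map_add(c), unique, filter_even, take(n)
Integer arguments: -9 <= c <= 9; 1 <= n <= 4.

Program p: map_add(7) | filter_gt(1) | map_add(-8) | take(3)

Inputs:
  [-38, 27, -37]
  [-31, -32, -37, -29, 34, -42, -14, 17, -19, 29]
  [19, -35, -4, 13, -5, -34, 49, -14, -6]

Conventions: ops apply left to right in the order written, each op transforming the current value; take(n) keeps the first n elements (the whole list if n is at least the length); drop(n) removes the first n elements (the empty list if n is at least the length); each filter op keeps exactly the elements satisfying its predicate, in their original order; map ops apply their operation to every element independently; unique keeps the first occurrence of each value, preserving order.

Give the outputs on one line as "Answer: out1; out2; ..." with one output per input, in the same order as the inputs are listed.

Execution, op by op:
  [-38, 27, -37] -> [-31, 34, -30] -> [34] -> [26] -> [26]
  [-31, -32, -37, -29, 34, -42, -14, 17, -19, 29] -> [-24, -25, -30, -22, 41, -35, -7, 24, -12, 36] -> [41, 24, 36] -> [33, 16, 28] -> [33, 16, 28]
  [19, -35, -4, 13, -5, -34, 49, -14, -6] -> [26, -28, 3, 20, 2, -27, 56, -7, 1] -> [26, 3, 20, 2, 56] -> [18, -5, 12, -6, 48] -> [18, -5, 12]

[26]; [33, 16, 28]; [18, -5, 12]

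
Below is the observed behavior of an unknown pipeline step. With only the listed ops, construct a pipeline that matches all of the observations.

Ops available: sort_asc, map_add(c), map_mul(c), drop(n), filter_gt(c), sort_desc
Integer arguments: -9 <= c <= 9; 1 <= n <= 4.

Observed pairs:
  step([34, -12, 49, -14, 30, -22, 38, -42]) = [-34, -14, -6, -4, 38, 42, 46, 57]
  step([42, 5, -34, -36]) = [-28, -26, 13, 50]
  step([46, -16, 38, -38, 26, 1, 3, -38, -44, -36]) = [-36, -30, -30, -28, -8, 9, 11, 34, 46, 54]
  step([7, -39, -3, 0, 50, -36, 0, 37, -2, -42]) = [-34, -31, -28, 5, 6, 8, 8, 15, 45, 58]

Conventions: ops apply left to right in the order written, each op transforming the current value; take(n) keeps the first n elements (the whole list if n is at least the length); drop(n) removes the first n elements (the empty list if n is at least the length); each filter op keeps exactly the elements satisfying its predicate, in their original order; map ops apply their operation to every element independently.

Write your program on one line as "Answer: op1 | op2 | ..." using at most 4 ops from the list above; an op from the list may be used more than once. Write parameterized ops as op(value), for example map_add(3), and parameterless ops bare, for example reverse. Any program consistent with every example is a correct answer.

sort_desc | sort_asc | map_add(8)

Check, running the answer program on each example:
  [34, -12, 49, -14, 30, -22, 38, -42] -> [49, 38, 34, 30, -12, -14, -22, -42] -> [-42, -22, -14, -12, 30, 34, 38, 49] -> [-34, -14, -6, -4, 38, 42, 46, 57]
  [42, 5, -34, -36] -> [42, 5, -34, -36] -> [-36, -34, 5, 42] -> [-28, -26, 13, 50]
  [46, -16, 38, -38, 26, 1, 3, -38, -44, -36] -> [46, 38, 26, 3, 1, -16, -36, -38, -38, -44] -> [-44, -38, -38, -36, -16, 1, 3, 26, 38, 46] -> [-36, -30, -30, -28, -8, 9, 11, 34, 46, 54]
  [7, -39, -3, 0, 50, -36, 0, 37, -2, -42] -> [50, 37, 7, 0, 0, -2, -3, -36, -39, -42] -> [-42, -39, -36, -3, -2, 0, 0, 7, 37, 50] -> [-34, -31, -28, 5, 6, 8, 8, 15, 45, 58]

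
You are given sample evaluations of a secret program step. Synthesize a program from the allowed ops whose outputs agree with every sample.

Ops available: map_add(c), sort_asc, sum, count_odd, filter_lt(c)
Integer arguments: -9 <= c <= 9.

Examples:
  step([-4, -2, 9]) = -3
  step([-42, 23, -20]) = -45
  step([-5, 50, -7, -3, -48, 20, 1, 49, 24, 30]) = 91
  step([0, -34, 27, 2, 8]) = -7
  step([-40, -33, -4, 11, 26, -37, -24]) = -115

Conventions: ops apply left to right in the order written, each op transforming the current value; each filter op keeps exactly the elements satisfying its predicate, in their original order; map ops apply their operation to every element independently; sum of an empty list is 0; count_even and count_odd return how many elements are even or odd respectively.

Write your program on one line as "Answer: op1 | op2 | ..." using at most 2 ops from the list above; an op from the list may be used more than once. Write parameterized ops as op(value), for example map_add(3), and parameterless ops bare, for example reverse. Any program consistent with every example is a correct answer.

map_add(-2) | sum

Check, running the answer program on each example:
  [-4, -2, 9] -> [-6, -4, 7] -> -3
  [-42, 23, -20] -> [-44, 21, -22] -> -45
  [-5, 50, -7, -3, -48, 20, 1, 49, 24, 30] -> [-7, 48, -9, -5, -50, 18, -1, 47, 22, 28] -> 91
  [0, -34, 27, 2, 8] -> [-2, -36, 25, 0, 6] -> -7
  [-40, -33, -4, 11, 26, -37, -24] -> [-42, -35, -6, 9, 24, -39, -26] -> -115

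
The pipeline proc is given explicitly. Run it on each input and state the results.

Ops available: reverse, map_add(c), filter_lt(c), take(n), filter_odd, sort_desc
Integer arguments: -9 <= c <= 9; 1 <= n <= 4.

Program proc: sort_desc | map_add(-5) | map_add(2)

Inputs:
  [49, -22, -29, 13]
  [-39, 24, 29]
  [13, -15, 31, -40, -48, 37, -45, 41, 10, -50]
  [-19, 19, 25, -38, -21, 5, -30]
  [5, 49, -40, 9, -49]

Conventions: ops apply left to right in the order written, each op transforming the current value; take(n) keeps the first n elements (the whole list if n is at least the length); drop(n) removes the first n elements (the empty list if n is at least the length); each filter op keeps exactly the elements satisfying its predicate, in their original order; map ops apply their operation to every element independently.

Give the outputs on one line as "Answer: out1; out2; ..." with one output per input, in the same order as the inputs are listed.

[46, 10, -25, -32]; [26, 21, -42]; [38, 34, 28, 10, 7, -18, -43, -48, -51, -53]; [22, 16, 2, -22, -24, -33, -41]; [46, 6, 2, -43, -52]

Execution, op by op:
  [49, -22, -29, 13] -> [49, 13, -22, -29] -> [44, 8, -27, -34] -> [46, 10, -25, -32]
  [-39, 24, 29] -> [29, 24, -39] -> [24, 19, -44] -> [26, 21, -42]
  [13, -15, 31, -40, -48, 37, -45, 41, 10, -50] -> [41, 37, 31, 13, 10, -15, -40, -45, -48, -50] -> [36, 32, 26, 8, 5, -20, -45, -50, -53, -55] -> [38, 34, 28, 10, 7, -18, -43, -48, -51, -53]
  [-19, 19, 25, -38, -21, 5, -30] -> [25, 19, 5, -19, -21, -30, -38] -> [20, 14, 0, -24, -26, -35, -43] -> [22, 16, 2, -22, -24, -33, -41]
  [5, 49, -40, 9, -49] -> [49, 9, 5, -40, -49] -> [44, 4, 0, -45, -54] -> [46, 6, 2, -43, -52]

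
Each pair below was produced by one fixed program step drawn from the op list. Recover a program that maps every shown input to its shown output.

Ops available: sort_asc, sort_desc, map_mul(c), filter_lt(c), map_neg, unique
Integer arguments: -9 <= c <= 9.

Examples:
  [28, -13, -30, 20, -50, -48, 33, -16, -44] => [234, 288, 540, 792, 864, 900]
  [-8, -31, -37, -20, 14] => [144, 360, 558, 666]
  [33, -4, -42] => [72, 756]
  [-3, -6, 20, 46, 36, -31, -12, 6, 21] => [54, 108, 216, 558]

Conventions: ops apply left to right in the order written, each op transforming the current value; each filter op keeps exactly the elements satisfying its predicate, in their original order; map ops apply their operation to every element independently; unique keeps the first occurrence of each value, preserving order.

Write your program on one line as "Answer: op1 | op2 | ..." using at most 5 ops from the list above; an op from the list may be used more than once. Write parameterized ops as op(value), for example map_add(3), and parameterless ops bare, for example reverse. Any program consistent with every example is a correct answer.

map_mul(3) | filter_lt(1) | map_mul(-6) | sort_desc | sort_asc

Check, running the answer program on each example:
  [28, -13, -30, 20, -50, -48, 33, -16, -44] -> [84, -39, -90, 60, -150, -144, 99, -48, -132] -> [-39, -90, -150, -144, -48, -132] -> [234, 540, 900, 864, 288, 792] -> [900, 864, 792, 540, 288, 234] -> [234, 288, 540, 792, 864, 900]
  [-8, -31, -37, -20, 14] -> [-24, -93, -111, -60, 42] -> [-24, -93, -111, -60] -> [144, 558, 666, 360] -> [666, 558, 360, 144] -> [144, 360, 558, 666]
  [33, -4, -42] -> [99, -12, -126] -> [-12, -126] -> [72, 756] -> [756, 72] -> [72, 756]
  [-3, -6, 20, 46, 36, -31, -12, 6, 21] -> [-9, -18, 60, 138, 108, -93, -36, 18, 63] -> [-9, -18, -93, -36] -> [54, 108, 558, 216] -> [558, 216, 108, 54] -> [54, 108, 216, 558]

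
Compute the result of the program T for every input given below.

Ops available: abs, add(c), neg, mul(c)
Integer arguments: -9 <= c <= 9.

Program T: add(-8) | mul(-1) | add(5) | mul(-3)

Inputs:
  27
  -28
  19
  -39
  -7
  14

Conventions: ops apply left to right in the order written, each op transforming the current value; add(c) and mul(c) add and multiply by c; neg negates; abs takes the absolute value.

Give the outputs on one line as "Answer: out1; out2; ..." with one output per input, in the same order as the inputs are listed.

42; -123; 18; -156; -60; 3

Execution, op by op:
  27 -> 19 -> -19 -> -14 -> 42
  -28 -> -36 -> 36 -> 41 -> -123
  19 -> 11 -> -11 -> -6 -> 18
  -39 -> -47 -> 47 -> 52 -> -156
  -7 -> -15 -> 15 -> 20 -> -60
  14 -> 6 -> -6 -> -1 -> 3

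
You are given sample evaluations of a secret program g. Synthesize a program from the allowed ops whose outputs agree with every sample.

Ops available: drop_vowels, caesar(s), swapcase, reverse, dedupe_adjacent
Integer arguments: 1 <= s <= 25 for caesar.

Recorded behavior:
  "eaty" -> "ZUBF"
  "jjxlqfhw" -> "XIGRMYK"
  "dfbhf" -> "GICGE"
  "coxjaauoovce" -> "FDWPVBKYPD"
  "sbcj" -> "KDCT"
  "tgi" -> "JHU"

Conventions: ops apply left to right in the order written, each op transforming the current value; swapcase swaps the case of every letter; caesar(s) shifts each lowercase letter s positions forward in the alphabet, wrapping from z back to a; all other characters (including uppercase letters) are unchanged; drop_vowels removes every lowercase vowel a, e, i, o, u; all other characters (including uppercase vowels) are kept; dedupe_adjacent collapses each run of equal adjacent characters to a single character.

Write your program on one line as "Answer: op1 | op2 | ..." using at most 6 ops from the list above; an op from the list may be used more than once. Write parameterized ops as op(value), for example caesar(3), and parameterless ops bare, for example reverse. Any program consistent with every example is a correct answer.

swapcase | reverse | dedupe_adjacent | swapcase | caesar(1) | swapcase

Check, running the answer program on each example:
  "eaty" -> "EATY" -> "YTAE" -> "YTAE" -> "ytae" -> "zubf" -> "ZUBF"
  "jjxlqfhw" -> "JJXLQFHW" -> "WHFQLXJJ" -> "WHFQLXJ" -> "whfqlxj" -> "xigrmyk" -> "XIGRMYK"
  "dfbhf" -> "DFBHF" -> "FHBFD" -> "FHBFD" -> "fhbfd" -> "gicge" -> "GICGE"
  "coxjaauoovce" -> "COXJAAUOOVCE" -> "ECVOOUAAJXOC" -> "ECVOUAJXOC" -> "ecvouajxoc" -> "fdwpvbkypd" -> "FDWPVBKYPD"
  "sbcj" -> "SBCJ" -> "JCBS" -> "JCBS" -> "jcbs" -> "kdct" -> "KDCT"
  "tgi" -> "TGI" -> "IGT" -> "IGT" -> "igt" -> "jhu" -> "JHU"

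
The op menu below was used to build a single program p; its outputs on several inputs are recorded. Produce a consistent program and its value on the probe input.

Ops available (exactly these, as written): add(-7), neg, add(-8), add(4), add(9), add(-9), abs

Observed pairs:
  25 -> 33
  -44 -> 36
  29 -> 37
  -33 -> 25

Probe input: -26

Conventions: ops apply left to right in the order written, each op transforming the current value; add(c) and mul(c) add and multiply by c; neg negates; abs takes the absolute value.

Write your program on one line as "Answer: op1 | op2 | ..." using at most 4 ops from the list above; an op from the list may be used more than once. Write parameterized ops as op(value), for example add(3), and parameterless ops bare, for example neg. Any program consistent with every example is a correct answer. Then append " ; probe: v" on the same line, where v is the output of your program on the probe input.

neg | add(-8) | abs ; probe: 18

Check, running the answer program on each example:
  25 -> -25 -> -33 -> 33
  -44 -> 44 -> 36 -> 36
  29 -> -29 -> -37 -> 37
  -33 -> 33 -> 25 -> 25
  probe: -26 -> 26 -> 18 -> 18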